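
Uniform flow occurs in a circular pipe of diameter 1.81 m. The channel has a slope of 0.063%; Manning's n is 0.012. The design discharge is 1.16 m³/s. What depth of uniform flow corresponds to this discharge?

Manning's equation rearranged: A R^(2/3) = nQ / (1·√S) = 0.012 × 1.16 / (√0.00063) = 0.5546.
At y = 0.897 m: A R^(2/3) = 0.7469 — high.
At y = 0.613 m: A R^(2/3) = 0.3747 — low.
At y = 0.757 m: A R^(2/3) = 0.5542 — matches.

y_n = 0.757 m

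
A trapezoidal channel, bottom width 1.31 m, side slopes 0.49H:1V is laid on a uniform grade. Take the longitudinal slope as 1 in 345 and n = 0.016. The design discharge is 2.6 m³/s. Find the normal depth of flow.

Manning's equation rearranged: A R^(2/3) = nQ / (1·√S) = 0.016 × 2.6 / (√0.002899) = 0.7727.
Trying y = 0.695 m: A R^(2/3) = 0.6242 — short.
Trying y = 0.943 m: A R^(2/3) = 1.039 — over.
Trying y = 0.791 m: A R^(2/3) = 0.7734 — matches.

y_n = 0.791 m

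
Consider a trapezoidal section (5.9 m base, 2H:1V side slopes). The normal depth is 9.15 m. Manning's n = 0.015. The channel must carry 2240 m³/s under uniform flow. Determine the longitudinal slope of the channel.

With bottom width b = 5.9 m and side slope z = 2: A = (b + zy)y = (5.9 + 2×9.15)×9.15 = 221.4 m²; P = b + 2y√(1+z²) = 5.9 + 2×9.15×2.236 = 46.82 m.
Hydraulic radius R = A/P = 221.4/46.82 = 4.729 m.
From Manning's equation, S = [nQ / (1 A R^(2/3))]² = [0.015 × 2240 / (1 × 221.4 × 4.729^(2/3))]² = 0.0029.

S = 0.0029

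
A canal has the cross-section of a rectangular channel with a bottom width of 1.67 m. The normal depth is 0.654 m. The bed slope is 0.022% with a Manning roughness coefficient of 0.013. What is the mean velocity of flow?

Flow area A = b·y = 1.67 × 0.654 = 1.092 m². Wetted perimeter P = b + 2y = 1.67 + 2×0.654 = 2.978 m.
Hydraulic radius R = A/P = 1.092/2.978 = 0.3667 m.
From Manning's equation, V = (1/n) R^(2/3) S^(1/2) = (1/0.013) × 0.3667^(2/3) × 0.00022^(1/2) = 0.585 m/s.

V = 0.585 m/s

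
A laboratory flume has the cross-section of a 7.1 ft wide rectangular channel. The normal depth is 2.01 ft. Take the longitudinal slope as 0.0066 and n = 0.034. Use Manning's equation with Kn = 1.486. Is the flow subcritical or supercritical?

subcritical

Flow area A = b·y = 7.1 × 2.01 = 14.27 ft². Wetted perimeter P = b + 2y = 7.1 + 2×2.01 = 11.12 ft.
Hydraulic radius R = A/P = 14.27/11.12 = 1.283 ft.
V = (1.486/n) R^(2/3) √S = (1.486/0.034) × 1.283^(2/3) × √0.0066 = 4.193 ft/s. Hydraulic depth D_h = A/T = 14.27/7.1 = 2.01 ft.
Froude number Fr = V/√(g·D_h) = 4.193/√(32.2×2.01) = 0.521, which is less than 1, so the flow is subcritical.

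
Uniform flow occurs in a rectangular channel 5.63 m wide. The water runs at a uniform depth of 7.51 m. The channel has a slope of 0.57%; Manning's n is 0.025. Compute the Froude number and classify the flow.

subcritical

Flow area A = b·y = 5.63 × 7.51 = 42.28 m². Wetted perimeter P = b + 2y = 5.63 + 2×7.51 = 20.65 m.
Hydraulic radius R = A/P = 42.28/20.65 = 2.048 m.
V = (1/n) R^(2/3) √S = (1/0.025) × 2.048^(2/3) × √0.0057 = 4.869 m/s. Hydraulic depth D_h = A/T = 42.28/5.63 = 7.51 m.
Froude number Fr = V/√(g·D_h) = 4.869/√(9.81×7.51) = 0.567, which is less than 1, so the flow is subcritical.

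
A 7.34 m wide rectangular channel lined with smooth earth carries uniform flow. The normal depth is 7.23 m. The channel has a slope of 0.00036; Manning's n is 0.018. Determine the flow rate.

Q = 101 m³/s

Flow area A = b·y = 7.34 × 7.23 = 53.07 m². Wetted perimeter P = b + 2y = 7.34 + 2×7.23 = 21.8 m.
Hydraulic radius R = A/P = 53.07/21.8 = 2.434 m.
Manning's equation: Q = (1/n) A R^(2/3) S^(1/2) = (1/0.018) × 53.07 × 2.434^(2/3) × 0.00036^(1/2) = 101 m³/s.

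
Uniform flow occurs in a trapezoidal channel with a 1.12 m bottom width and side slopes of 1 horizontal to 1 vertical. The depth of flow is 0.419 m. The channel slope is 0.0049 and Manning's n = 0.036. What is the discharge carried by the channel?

Q = 0.536 m³/s

With bottom width b = 1.12 m and side slope z = 1: A = (b + zy)y = (1.12 + 1×0.419)×0.419 = 0.6448 m²; P = b + 2y√(1+z²) = 1.12 + 2×0.419×1.414 = 2.305 m.
Hydraulic radius R = A/P = 0.6448/2.305 = 0.2797 m.
Manning's equation: Q = (1/n) A R^(2/3) S^(1/2) = (1/0.036) × 0.6448 × 0.2797^(2/3) × 0.0049^(1/2) = 0.536 m³/s.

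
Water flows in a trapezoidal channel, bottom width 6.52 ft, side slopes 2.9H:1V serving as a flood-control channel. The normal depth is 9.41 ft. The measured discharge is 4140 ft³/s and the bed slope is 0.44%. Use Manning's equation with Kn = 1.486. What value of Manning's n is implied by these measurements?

n = 0.022

With bottom width b = 6.52 ft and side slope z = 2.9: A = (b + zy)y = (6.52 + 2.9×9.41)×9.41 = 318.1 ft²; P = b + 2y√(1+z²) = 6.52 + 2×9.41×3.068 = 64.25 ft.
Hydraulic radius R = A/P = 318.1/64.25 = 4.952 ft.
Rearranging Manning's equation: n = (1.486/Q) A R^(2/3) S^(1/2) = (1.486/4140) × 318.1 × 4.952^(2/3) × √0.0044 = 0.022.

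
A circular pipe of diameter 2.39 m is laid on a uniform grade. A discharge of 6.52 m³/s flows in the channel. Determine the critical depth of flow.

y_c = 1.17 m

At critical depth, Q² T / (g A³) = 1, i.e. A³/T = Q²/g = 6.52²/9.81 = 4.333.
At y = 0.807 m: A³/T = 1.046 — too small.
At y = 1.43 m: A³/T = 9.379 — too large.
At y = 1.17 m: A³/T = 4.356 — matches.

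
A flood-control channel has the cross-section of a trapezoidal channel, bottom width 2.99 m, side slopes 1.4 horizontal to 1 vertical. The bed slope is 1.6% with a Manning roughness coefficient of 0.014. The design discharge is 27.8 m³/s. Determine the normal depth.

y_n = 0.947 m

Manning's equation rearranged: A R^(2/3) = nQ / (1·√S) = 0.014 × 27.8 / (√0.016) = 3.077.
Try y = 0.819 m: A R^(2/3) = 2.365 — low.
Try y = 1.08 m: A R^(2/3) = 3.924 — high.
Try y = 0.947 m: A R^(2/3) = 3.08 — matches.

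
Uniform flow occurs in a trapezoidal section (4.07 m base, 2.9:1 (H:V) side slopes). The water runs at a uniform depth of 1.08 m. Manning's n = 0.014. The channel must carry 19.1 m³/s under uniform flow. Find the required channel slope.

S = 0.00181

With bottom width b = 4.07 m and side slope z = 2.9: A = (b + zy)y = (4.07 + 2.9×1.08)×1.08 = 7.778 m²; P = b + 2y√(1+z²) = 4.07 + 2×1.08×3.068 = 10.7 m.
Hydraulic radius R = A/P = 7.778/10.7 = 0.7272 m.
From Manning's equation, S = [nQ / (1 A R^(2/3))]² = [0.014 × 19.1 / (1 × 7.778 × 0.7272^(2/3))]² = 0.00181.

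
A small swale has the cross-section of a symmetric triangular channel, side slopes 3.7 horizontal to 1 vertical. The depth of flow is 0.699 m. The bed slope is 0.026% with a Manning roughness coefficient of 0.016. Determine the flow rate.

Q = 0.883 m³/s

For a triangular section with side slope z = 3.7: A = zy² = 3.7×0.699² = 1.808 m²; P = 2y√(1+z²) = 2×0.699×3.833 = 5.358 m.
Hydraulic radius R = A/P = 1.808/5.358 = 0.3374 m.
Manning's equation: Q = (1/n) A R^(2/3) S^(1/2) = (1/0.016) × 1.808 × 0.3374^(2/3) × 0.00026^(1/2) = 0.883 m³/s.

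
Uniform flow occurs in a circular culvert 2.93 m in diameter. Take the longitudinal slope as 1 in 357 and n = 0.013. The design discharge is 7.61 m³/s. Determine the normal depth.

y_n = 1.18 m

Manning's equation rearranged: A R^(2/3) = nQ / (1·√S) = 0.013 × 7.61 / (√0.002801) = 1.869.
Try y = 1.39 m: A R^(2/3) = 2.503 — over.
Try y = 0.945 m: A R^(2/3) = 1.233 — short.
Try y = 1.18 m: A R^(2/3) = 1.869 — close enough.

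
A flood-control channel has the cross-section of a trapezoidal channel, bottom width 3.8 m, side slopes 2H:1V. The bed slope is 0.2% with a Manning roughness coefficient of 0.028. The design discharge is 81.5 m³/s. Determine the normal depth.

y_n = 3.28 m

Manning's equation rearranged: A R^(2/3) = nQ / (1·√S) = 0.028 × 81.5 / (√0.002) = 51.03.
Trying y = 2.41 m: A R^(2/3) = 26.31 — short.
Trying y = 3.28 m: A R^(2/3) = 51.02 — matches.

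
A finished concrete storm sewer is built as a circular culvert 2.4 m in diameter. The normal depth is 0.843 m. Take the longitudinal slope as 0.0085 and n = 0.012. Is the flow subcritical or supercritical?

For a circular section of diameter D = 2.4 m at depth y = 0.843 m, the central angle is θ = 2 arccos(1 − 2y/D) = 2.537 rad. Then A = (D²/8)(θ − sin θ) = 1.418 m² and P = Dθ/2 = 3.045 m.
Hydraulic radius R = A/P = 1.418/3.045 = 0.4657 m.
V = (1/n) R^(2/3) √S = (1/0.012) × 0.4657^(2/3) × √0.0085 = 4.616 m/s. Hydraulic depth D_h = A/T = 1.418/2.291 = 0.6188 m.
Froude number Fr = V/√(g·D_h) = 4.616/√(9.81×0.6188) = 1.87, which is greater than 1, so the flow is supercritical.

supercritical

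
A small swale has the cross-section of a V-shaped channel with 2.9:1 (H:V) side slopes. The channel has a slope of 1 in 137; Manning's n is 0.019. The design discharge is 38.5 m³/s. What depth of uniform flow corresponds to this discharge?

Manning's equation rearranged: A R^(2/3) = nQ / (1·√S) = 0.019 × 38.5 / (√0.007299) = 8.562.
Trying y = 1.25 m: A R^(2/3) = 3.191 — too small.
Trying y = 2.08 m: A R^(2/3) = 12.41 — too large.
Trying y = 1.81 m: A R^(2/3) = 8.562 — ≈ 8.562.

y_n = 1.81 m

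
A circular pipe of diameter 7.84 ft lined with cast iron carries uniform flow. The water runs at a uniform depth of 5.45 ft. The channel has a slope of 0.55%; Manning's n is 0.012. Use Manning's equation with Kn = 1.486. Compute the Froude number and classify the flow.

For a circular section of diameter D = 7.84 ft at depth y = 5.45 ft, the central angle is θ = 2 arccos(1 − 2y/D) = 3.944 rad. Then A = (D²/8)(θ − sin θ) = 35.82 ft² and P = Dθ/2 = 15.46 ft.
Hydraulic radius R = A/P = 35.82/15.46 = 2.317 ft.
V = (1.486/n) R^(2/3) √S = (1.486/0.012) × 2.317^(2/3) × √0.0055 = 16.08 ft/s. Hydraulic depth D_h = A/T = 35.82/7.218 = 4.963 ft.
Froude number Fr = V/√(g·D_h) = 16.08/√(32.2×4.963) = 1.27, which is greater than 1, so the flow is supercritical.

supercritical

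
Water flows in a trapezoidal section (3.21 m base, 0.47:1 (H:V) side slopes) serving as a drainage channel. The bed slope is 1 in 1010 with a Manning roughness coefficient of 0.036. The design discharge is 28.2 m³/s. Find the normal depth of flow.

Manning's equation rearranged: A R^(2/3) = nQ / (1·√S) = 0.036 × 28.2 / (√0.0009901) = 32.26.
At y = 3.67 m: A R^(2/3) = 24.77 — short.
At y = 5.11 m: A R^(2/3) = 45.17 — over.
At y = 4.25 m: A R^(2/3) = 32.22 — close enough.

y_n = 4.25 m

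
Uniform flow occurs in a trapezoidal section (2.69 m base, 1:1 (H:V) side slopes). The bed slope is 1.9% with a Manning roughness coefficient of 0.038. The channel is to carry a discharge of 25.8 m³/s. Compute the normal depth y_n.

Manning's equation rearranged: A R^(2/3) = nQ / (1·√S) = 0.038 × 25.8 / (√0.019) = 7.113.
At y = 1.36 m: A R^(2/3) = 4.914 — low.
At y = 1.66 m: A R^(2/3) = 7.114 — close enough.

y_n = 1.66 m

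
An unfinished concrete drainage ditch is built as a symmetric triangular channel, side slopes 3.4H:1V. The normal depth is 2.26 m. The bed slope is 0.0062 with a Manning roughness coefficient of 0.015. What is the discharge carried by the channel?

For a triangular section with side slope z = 3.4: A = zy² = 3.4×2.26² = 17.37 m²; P = 2y√(1+z²) = 2×2.26×3.544 = 16.02 m.
Hydraulic radius R = A/P = 17.37/16.02 = 1.084 m.
Manning's equation: Q = (1/n) A R^(2/3) S^(1/2) = (1/0.015) × 17.37 × 1.084^(2/3) × 0.0062^(1/2) = 96.2 m³/s.

Q = 96.2 m³/s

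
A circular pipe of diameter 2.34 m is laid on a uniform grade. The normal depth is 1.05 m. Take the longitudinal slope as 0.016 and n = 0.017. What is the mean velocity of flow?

For a circular section of diameter D = 2.34 m at depth y = 1.05 m, the central angle is θ = 2 arccos(1 − 2y/D) = 2.936 rad. Then A = (D²/8)(θ − sin θ) = 1.87 m² and P = Dθ/2 = 3.435 m.
Hydraulic radius R = A/P = 1.87/3.435 = 0.5443 m.
From Manning's equation, V = (1/n) R^(2/3) S^(1/2) = (1/0.017) × 0.5443^(2/3) × 0.016^(1/2) = 4.96 m/s.

V = 4.96 m/s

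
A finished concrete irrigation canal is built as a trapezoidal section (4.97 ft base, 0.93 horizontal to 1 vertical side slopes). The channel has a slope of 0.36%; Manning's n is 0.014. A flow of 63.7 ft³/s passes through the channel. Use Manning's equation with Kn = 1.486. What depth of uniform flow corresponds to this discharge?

Manning's equation rearranged: A R^(2/3) = nQ / (1.486·√S) = 0.014 × 63.7 / (1.486 × √0.0036) = 10.
Try y = 1.73 ft: A R^(2/3) = 12.67 — high.
Try y = 1.11 ft: A R^(2/3) = 5.897 — low.
Try y = 1.51 ft: A R^(2/3) = 9.996 — ≈ 10.

y_n = 1.51 ft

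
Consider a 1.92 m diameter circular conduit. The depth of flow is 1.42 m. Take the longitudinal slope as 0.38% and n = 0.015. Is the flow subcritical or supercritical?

For a circular section of diameter D = 1.92 m at depth y = 1.42 m, the central angle is θ = 2 arccos(1 − 2y/D) = 4.141 rad. Then A = (D²/8)(θ − sin θ) = 2.296 m² and P = Dθ/2 = 3.975 m.
Hydraulic radius R = A/P = 2.296/3.975 = 0.5775 m.
V = (1/n) R^(2/3) √S = (1/0.015) × 0.5775^(2/3) × √0.0038 = 2.85 m/s. Hydraulic depth D_h = A/T = 2.296/1.685 = 1.362 m.
Froude number Fr = V/√(g·D_h) = 2.85/√(9.81×1.362) = 0.78, which is less than 1, so the flow is subcritical.

subcritical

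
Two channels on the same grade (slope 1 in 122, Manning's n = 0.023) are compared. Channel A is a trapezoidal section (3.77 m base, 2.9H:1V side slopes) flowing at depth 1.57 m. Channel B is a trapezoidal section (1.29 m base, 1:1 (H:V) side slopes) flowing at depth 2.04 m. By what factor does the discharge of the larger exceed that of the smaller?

Channel A: With bottom width b = 3.77 m and side slope z = 2.9: A = (b + zy)y = (3.77 + 2.9×1.57)×1.57 = 13.07 m²; P = b + 2y√(1+z²) = 3.77 + 2×1.57×3.068 = 13.4 m. Hydraulic radius R = A/P = 13.07/13.4 = 0.975 m. Q_A = (1/0.023)·13.07·0.975^(2/3)·√0.008197 = 50.58 m³/s.
Channel B: With bottom width b = 1.29 m and side slope z = 1: A = (b + zy)y = (1.29 + 1×2.04)×2.04 = 6.793 m²; P = b + 2y√(1+z²) = 1.29 + 2×2.04×1.414 = 7.06 m. Hydraulic radius R = A/P = 6.793/7.06 = 0.9622 m. Q_B = (1/0.023)·6.793·0.9622^(2/3)·√0.008197 = 26.06 m³/s.
The larger discharge is 50.58 m³/s and the smaller is 26.06 m³/s; the ratio is 1.94.

1.94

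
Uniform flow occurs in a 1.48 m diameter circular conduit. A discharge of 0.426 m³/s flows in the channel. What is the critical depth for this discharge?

y_c = 0.328 m

At critical depth, Q² T / (g A³) = 1, i.e. A³/T = Q²/g = 0.426²/9.81 = 0.0185.
Trying y = 0.244 m: A³/T = 0.005814 — low.
Trying y = 0.414 m: A³/T = 0.04596 — high.
Trying y = 0.328 m: A³/T = 0.01855 — ≈ 0.0185.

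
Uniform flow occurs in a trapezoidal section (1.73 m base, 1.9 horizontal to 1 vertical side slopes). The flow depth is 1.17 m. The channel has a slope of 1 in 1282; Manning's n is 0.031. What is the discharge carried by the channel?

With bottom width b = 1.73 m and side slope z = 1.9: A = (b + zy)y = (1.73 + 1.9×1.17)×1.17 = 4.625 m²; P = b + 2y√(1+z²) = 1.73 + 2×1.17×2.147 = 6.754 m.
Hydraulic radius R = A/P = 4.625/6.754 = 0.6848 m.
Manning's equation: Q = (1/n) A R^(2/3) S^(1/2) = (1/0.031) × 4.625 × 0.6848^(2/3) × 0.00078^(1/2) = 3.24 m³/s.

Q = 3.24 m³/s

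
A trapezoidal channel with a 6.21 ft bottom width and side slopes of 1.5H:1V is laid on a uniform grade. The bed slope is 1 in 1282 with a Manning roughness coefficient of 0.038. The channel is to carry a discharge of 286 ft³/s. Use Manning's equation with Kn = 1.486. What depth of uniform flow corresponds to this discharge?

y_n = 6.78 ft

Manning's equation rearranged: A R^(2/3) = nQ / (1.486·√S) = 0.038 × 286 / (1.486 × √0.00078) = 261.9.
At y = 4.85 ft: A R^(2/3) = 128.7 — low.
At y = 7.82 ft: A R^(2/3) = 358.1 — high.
At y = 6.78 ft: A R^(2/3) = 262 — ≈ 261.9.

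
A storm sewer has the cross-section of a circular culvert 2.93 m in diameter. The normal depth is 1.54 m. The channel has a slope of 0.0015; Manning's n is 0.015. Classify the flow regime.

For a circular section of diameter D = 2.93 m at depth y = 1.54 m, the central angle is θ = 2 arccos(1 − 2y/D) = 3.244 rad. Then A = (D²/8)(θ − sin θ) = 3.591 m² and P = Dθ/2 = 4.752 m.
Hydraulic radius R = A/P = 3.591/4.752 = 0.7556 m.
V = (1/n) R^(2/3) √S = (1/0.015) × 0.7556^(2/3) × √0.0015 = 2.142 m/s. Hydraulic depth D_h = A/T = 3.591/2.926 = 1.227 m.
Froude number Fr = V/√(g·D_h) = 2.142/√(9.81×1.227) = 0.617, which is less than 1, so the flow is subcritical.

subcritical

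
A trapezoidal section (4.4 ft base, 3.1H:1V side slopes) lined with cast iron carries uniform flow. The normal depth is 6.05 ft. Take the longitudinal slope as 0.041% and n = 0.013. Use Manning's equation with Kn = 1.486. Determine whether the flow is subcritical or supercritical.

subcritical

With bottom width b = 4.4 ft and side slope z = 3.1: A = (b + zy)y = (4.4 + 3.1×6.05)×6.05 = 140.1 ft²; P = b + 2y√(1+z²) = 4.4 + 2×6.05×3.257 = 43.81 ft.
Hydraulic radius R = A/P = 140.1/43.81 = 3.197 ft.
V = (1.486/n) R^(2/3) √S = (1.486/0.013) × 3.197^(2/3) × √0.00041 = 5.023 ft/s. Hydraulic depth D_h = A/T = 140.1/41.91 = 3.343 ft.
Froude number Fr = V/√(g·D_h) = 5.023/√(32.2×3.343) = 0.484, which is less than 1, so the flow is subcritical.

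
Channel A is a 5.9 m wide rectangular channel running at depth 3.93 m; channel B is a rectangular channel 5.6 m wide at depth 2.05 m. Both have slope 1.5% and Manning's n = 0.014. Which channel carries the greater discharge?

Channel A: Flow area A = b·y = 5.9 × 3.93 = 23.19 m². Wetted perimeter P = b + 2y = 5.9 + 2×3.93 = 13.76 m. Hydraulic radius R = A/P = 23.19/13.76 = 1.685 m. Q_A = (1/0.014)·23.19·1.685^(2/3)·√0.015 = 287.2 m³/s.
Channel B: Flow area A = b·y = 5.6 × 2.05 = 11.48 m². Wetted perimeter P = b + 2y = 5.6 + 2×2.05 = 9.7 m. Hydraulic radius R = A/P = 11.48/9.7 = 1.184 m. Q_B = (1/0.014)·11.48·1.184^(2/3)·√0.015 = 112.4 m³/s.
Q_A = 287.2 m³/s vs Q_B = 112.4 m³/s, so channel A carries more.

channel A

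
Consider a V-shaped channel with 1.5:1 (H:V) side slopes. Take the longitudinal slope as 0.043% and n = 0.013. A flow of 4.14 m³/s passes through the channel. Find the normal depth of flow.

Manning's equation rearranged: A R^(2/3) = nQ / (1·√S) = 0.013 × 4.14 / (√0.00043) = 2.595.
At y = 1.14 m: A R^(2/3) = 1.186 — short.
At y = 1.53 m: A R^(2/3) = 2.598 — ≈ 2.595.

y_n = 1.53 m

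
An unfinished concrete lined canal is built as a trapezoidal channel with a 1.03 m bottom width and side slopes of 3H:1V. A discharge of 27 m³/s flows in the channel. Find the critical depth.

y_c = 1.59 m

At critical depth, Q² T / (g A³) = 1, i.e. A³/T = Q²/g = 27²/9.81 = 74.31.
At y = 1.92 m: A³/T = 176.6 — over.
At y = 1.59 m: A³/T = 74.2 — ≈ 74.31.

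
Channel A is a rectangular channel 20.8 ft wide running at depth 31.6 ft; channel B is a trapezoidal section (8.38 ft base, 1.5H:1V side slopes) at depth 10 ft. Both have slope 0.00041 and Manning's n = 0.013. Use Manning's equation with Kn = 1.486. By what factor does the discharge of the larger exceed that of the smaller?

3.66

Channel A: Flow area A = b·y = 20.8 × 31.6 = 657.3 ft². Wetted perimeter P = b + 2y = 20.8 + 2×31.6 = 84 ft. Hydraulic radius R = A/P = 657.3/84 = 7.825 ft. Q_A = (1.486/0.013)·657.3·7.825^(2/3)·√0.00041 = 5996 ft³/s.
Channel B: With bottom width b = 8.38 ft and side slope z = 1.5: A = (b + zy)y = (8.38 + 1.5×10)×10 = 233.8 ft²; P = b + 2y√(1+z²) = 8.38 + 2×10×1.803 = 44.44 ft. Hydraulic radius R = A/P = 233.8/44.44 = 5.262 ft. Q_B = (1.486/0.013)·233.8·5.262^(2/3)·√0.00041 = 1637 ft³/s.
The larger discharge is 5996 ft³/s and the smaller is 1637 ft³/s; the ratio is 3.66.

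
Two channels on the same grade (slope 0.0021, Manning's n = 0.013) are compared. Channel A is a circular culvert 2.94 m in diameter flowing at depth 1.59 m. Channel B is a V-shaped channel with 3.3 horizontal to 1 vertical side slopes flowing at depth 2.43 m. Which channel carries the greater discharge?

Channel A: For a circular section of diameter D = 2.94 m at depth y = 1.59 m, the central angle is θ = 2 arccos(1 − 2y/D) = 3.305 rad. Then A = (D²/8)(θ − sin θ) = 3.747 m² and P = Dθ/2 = 4.858 m. Hydraulic radius R = A/P = 3.747/4.858 = 0.7712 m. Q_A = (1/0.013)·3.747·0.7712^(2/3)·√0.0021 = 11.11 m³/s.
Channel B: For a triangular section with side slope z = 3.3: A = zy² = 3.3×2.43² = 19.49 m²; P = 2y√(1+z²) = 2×2.43×3.448 = 16.76 m. Hydraulic radius R = A/P = 19.49/16.76 = 1.163 m. Q_B = (1/0.013)·19.49·1.163^(2/3)·√0.0021 = 75.96 m³/s.
Q_A = 11.11 m³/s vs Q_B = 75.96 m³/s, so channel B carries more.

channel B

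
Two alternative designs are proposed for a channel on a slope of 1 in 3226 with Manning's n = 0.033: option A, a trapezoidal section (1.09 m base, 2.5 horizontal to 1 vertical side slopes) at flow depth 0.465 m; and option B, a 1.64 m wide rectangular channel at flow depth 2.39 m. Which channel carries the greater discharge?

Channel A: With bottom width b = 1.09 m and side slope z = 2.5: A = (b + zy)y = (1.09 + 2.5×0.465)×0.465 = 1.047 m²; P = b + 2y√(1+z²) = 1.09 + 2×0.465×2.693 = 3.594 m. Hydraulic radius R = A/P = 1.047/3.594 = 0.2914 m. Q_A = (1/0.033)·1.047·0.2914^(2/3)·√0.00031 = 0.2456 m³/s.
Channel B: Flow area A = b·y = 1.64 × 2.39 = 3.92 m². Wetted perimeter P = b + 2y = 1.64 + 2×2.39 = 6.42 m. Hydraulic radius R = A/P = 3.92/6.42 = 0.6105 m. Q_B = (1/0.033)·3.92·0.6105^(2/3)·√0.00031 = 1.505 m³/s.
Q_A = 0.2456 m³/s vs Q_B = 1.505 m³/s, so channel B carries more.

channel B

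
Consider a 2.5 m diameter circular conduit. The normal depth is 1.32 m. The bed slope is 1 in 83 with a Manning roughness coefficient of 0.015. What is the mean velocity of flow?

For a circular section of diameter D = 2.5 m at depth y = 1.32 m, the central angle is θ = 2 arccos(1 − 2y/D) = 3.254 rad. Then A = (D²/8)(θ − sin θ) = 2.629 m² and P = Dθ/2 = 4.067 m.
Hydraulic radius R = A/P = 2.629/4.067 = 0.6465 m.
From Manning's equation, V = (1/n) R^(2/3) S^(1/2) = (1/0.015) × 0.6465^(2/3) × 0.01205^(1/2) = 5.47 m/s.

V = 5.47 m/s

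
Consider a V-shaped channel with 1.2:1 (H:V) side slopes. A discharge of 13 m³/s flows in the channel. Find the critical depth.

At critical depth, Q² T / (g A³) = 1, i.e. A³/T = Q²/g = 13²/9.81 = 17.23.
Try y = 2.25 m: A³/T = 41.52 — over.
Try y = 1.39 m: A³/T = 3.736 — short.
Try y = 1.89 m: A³/T = 17.36 — matches.

y_c = 1.89 m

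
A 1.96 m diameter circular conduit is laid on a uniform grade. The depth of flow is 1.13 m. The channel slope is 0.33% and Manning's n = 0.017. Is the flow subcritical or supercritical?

subcritical

For a circular section of diameter D = 1.96 m at depth y = 1.13 m, the central angle is θ = 2 arccos(1 − 2y/D) = 3.449 rad. Then A = (D²/8)(θ − sin θ) = 1.801 m² and P = Dθ/2 = 3.38 m.
Hydraulic radius R = A/P = 1.801/3.38 = 0.533 m.
V = (1/n) R^(2/3) √S = (1/0.017) × 0.533^(2/3) × √0.0033 = 2.221 m/s. Hydraulic depth D_h = A/T = 1.801/1.937 = 0.9301 m.
Froude number Fr = V/√(g·D_h) = 2.221/√(9.81×0.9301) = 0.735, which is less than 1, so the flow is subcritical.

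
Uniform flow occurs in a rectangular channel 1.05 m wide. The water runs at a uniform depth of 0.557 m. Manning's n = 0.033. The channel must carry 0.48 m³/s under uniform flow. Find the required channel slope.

Flow area A = b·y = 1.05 × 0.557 = 0.5849 m². Wetted perimeter P = b + 2y = 1.05 + 2×0.557 = 2.164 m.
Hydraulic radius R = A/P = 0.5849/2.164 = 0.2703 m.
From Manning's equation, S = [nQ / (1 A R^(2/3))]² = [0.033 × 0.48 / (1 × 0.5849 × 0.2703^(2/3))]² = 0.0042.

S = 0.0042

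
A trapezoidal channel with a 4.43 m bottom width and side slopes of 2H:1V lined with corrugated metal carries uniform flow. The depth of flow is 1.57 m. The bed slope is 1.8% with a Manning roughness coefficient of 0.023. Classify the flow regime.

supercritical

With bottom width b = 4.43 m and side slope z = 2: A = (b + zy)y = (4.43 + 2×1.57)×1.57 = 11.88 m²; P = b + 2y√(1+z²) = 4.43 + 2×1.57×2.236 = 11.45 m.
Hydraulic radius R = A/P = 11.88/11.45 = 1.038 m.
V = (1/n) R^(2/3) √S = (1/0.023) × 1.038^(2/3) × √0.018 = 5.98 m/s. Hydraulic depth D_h = A/T = 11.88/10.71 = 1.11 m.
Froude number Fr = V/√(g·D_h) = 5.98/√(9.81×1.11) = 1.81, which is greater than 1, so the flow is supercritical.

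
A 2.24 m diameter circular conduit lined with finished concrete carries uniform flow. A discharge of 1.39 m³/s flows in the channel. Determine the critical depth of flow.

y_c = 0.535 m

At critical depth, Q² T / (g A³) = 1, i.e. A³/T = Q²/g = 1.39²/9.81 = 0.197.
Try y = 0.638 m: A³/T = 0.3915 — high.
Try y = 0.474 m: A³/T = 0.1229 — low.
Try y = 0.535 m: A³/T = 0.1973 — close enough.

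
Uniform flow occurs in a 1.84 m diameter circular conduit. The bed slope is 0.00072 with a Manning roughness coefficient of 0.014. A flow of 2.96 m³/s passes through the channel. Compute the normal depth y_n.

y_n = 1.47 m

Manning's equation rearranged: A R^(2/3) = nQ / (1·√S) = 0.014 × 2.96 / (√0.00072) = 1.544.
Try y = 1.71 m: A R^(2/3) = 1.704 — high.
Try y = 1.47 m: A R^(2/3) = 1.547 — matches.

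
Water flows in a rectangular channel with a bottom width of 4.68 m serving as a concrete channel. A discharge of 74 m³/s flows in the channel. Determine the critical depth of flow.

y_c = 2.94 m

For a rectangular channel, critical depth y_c = (q²/g)^(1/3) where q = Q/b = 74/4.68 = 15.81 m²/s.
So y_c = (15.81²/9.81)^(1/3) = 2.94 m.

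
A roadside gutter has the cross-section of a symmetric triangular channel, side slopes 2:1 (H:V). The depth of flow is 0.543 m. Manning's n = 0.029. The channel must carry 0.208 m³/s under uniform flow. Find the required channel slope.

For a triangular section with side slope z = 2: A = zy² = 2×0.543² = 0.5897 m²; P = 2y√(1+z²) = 2×0.543×2.236 = 2.428 m.
Hydraulic radius R = A/P = 0.5897/2.428 = 0.2428 m.
From Manning's equation, S = [nQ / (1 A R^(2/3))]² = [0.029 × 0.208 / (1 × 0.5897 × 0.2428^(2/3))]² = 0.000691.

S = 0.000691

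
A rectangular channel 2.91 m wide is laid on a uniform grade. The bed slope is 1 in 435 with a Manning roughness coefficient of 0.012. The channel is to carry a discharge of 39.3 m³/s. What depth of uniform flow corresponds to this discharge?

Manning's equation rearranged: A R^(2/3) = nQ / (1·√S) = 0.012 × 39.3 / (√0.002299) = 9.836.
Try y = 2.39 m: A R^(2/3) = 6.504 — too small.
Try y = 3.35 m: A R^(2/3) = 9.842 — ≈ 9.836.

y_n = 3.35 m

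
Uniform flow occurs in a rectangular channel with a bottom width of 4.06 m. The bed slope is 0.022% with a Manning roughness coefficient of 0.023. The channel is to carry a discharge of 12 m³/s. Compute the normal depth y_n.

y_n = 3.8 m

Manning's equation rearranged: A R^(2/3) = nQ / (1·√S) = 0.023 × 12 / (√0.00022) = 18.61.
At y = 4.17 m: A R^(2/3) = 20.84 — over.
At y = 2.67 m: A R^(2/3) = 11.92 — short.
At y = 3.8 m: A R^(2/3) = 18.59 — matches.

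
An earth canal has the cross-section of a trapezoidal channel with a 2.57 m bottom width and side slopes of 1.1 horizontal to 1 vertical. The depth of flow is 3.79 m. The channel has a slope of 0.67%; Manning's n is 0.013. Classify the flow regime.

With bottom width b = 2.57 m and side slope z = 1.1: A = (b + zy)y = (2.57 + 1.1×3.79)×3.79 = 25.54 m²; P = b + 2y√(1+z²) = 2.57 + 2×3.79×1.487 = 13.84 m.
Hydraulic radius R = A/P = 25.54/13.84 = 1.846 m.
V = (1/n) R^(2/3) √S = (1/0.013) × 1.846^(2/3) × √0.0067 = 9.474 m/s. Hydraulic depth D_h = A/T = 25.54/10.91 = 2.341 m.
Froude number Fr = V/√(g·D_h) = 9.474/√(9.81×2.341) = 1.98, which is greater than 1, so the flow is supercritical.

supercritical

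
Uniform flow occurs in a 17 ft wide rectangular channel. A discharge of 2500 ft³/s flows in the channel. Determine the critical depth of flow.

For a rectangular channel, critical depth y_c = (q²/g)^(1/3) where q = Q/b = 2500/17 = 147.1 ft²/s.
So y_c = (147.1²/32.2)^(1/3) = 8.76 ft.

y_c = 8.76 ft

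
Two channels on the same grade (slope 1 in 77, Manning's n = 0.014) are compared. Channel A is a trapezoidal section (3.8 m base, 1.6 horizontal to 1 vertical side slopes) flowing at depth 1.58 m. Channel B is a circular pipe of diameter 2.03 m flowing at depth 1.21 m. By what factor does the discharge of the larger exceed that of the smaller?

7.42

Channel A: With bottom width b = 3.8 m and side slope z = 1.6: A = (b + zy)y = (3.8 + 1.6×1.58)×1.58 = 9.998 m²; P = b + 2y√(1+z²) = 3.8 + 2×1.58×1.887 = 9.762 m. Hydraulic radius R = A/P = 9.998/9.762 = 1.024 m. Q_A = (1/0.014)·9.998·1.024^(2/3)·√0.01299 = 82.69 m³/s.
Channel B: For a circular section of diameter D = 2.03 m at depth y = 1.21 m, the central angle is θ = 2 arccos(1 − 2y/D) = 3.528 rad. Then A = (D²/8)(θ − sin θ) = 2.012 m² and P = Dθ/2 = 3.581 m. Hydraulic radius R = A/P = 2.012/3.581 = 0.5617 m. Q_B = (1/0.014)·2.012·0.5617^(2/3)·√0.01299 = 11.15 m³/s.
The larger discharge is 82.69 m³/s and the smaller is 11.15 m³/s; the ratio is 7.42.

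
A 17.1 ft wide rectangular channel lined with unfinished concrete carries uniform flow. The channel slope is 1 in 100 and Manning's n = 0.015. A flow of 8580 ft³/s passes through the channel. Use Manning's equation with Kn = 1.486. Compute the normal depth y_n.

y_n = 16.1 ft

Manning's equation rearranged: A R^(2/3) = nQ / (1.486·√S) = 0.015 × 8580 / (1.486 × √0.01) = 866.1.
Try y = 14.4 ft: A R^(2/3) = 754.6 — low.
Try y = 16.1 ft: A R^(2/3) = 866.6 — matches.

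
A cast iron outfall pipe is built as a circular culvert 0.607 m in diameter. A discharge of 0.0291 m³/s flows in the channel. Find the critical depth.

y_c = 0.107 m

At critical depth, Q² T / (g A³) = 1, i.e. A³/T = Q²/g = 0.0291²/9.81 = 0.00008632.
Trying y = 0.124 m: A³/T = 0.0001565 — too large.
Trying y = 0.0774 m: A³/T = 0.00002452 — too small.
Trying y = 0.107 m: A³/T = 0.00008777 — close enough.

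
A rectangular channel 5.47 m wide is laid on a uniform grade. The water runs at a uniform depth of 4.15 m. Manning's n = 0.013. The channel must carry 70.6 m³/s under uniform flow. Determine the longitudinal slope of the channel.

Flow area A = b·y = 5.47 × 4.15 = 22.7 m². Wetted perimeter P = b + 2y = 5.47 + 2×4.15 = 13.77 m.
Hydraulic radius R = A/P = 22.7/13.77 = 1.649 m.
From Manning's equation, S = [nQ / (1 A R^(2/3))]² = [0.013 × 70.6 / (1 × 22.7 × 1.649^(2/3))]² = 0.000839.

S = 0.000839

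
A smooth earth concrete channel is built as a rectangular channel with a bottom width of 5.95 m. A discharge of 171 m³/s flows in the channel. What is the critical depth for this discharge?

y_c = 4.38 m

For a rectangular channel, critical depth y_c = (q²/g)^(1/3) where q = Q/b = 171/5.95 = 28.74 m²/s.
So y_c = (28.74²/9.81)^(1/3) = 4.38 m.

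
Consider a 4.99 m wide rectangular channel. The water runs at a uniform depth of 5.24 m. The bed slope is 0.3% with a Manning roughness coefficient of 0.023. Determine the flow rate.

Flow area A = b·y = 4.99 × 5.24 = 26.15 m². Wetted perimeter P = b + 2y = 4.99 + 2×5.24 = 15.47 m.
Hydraulic radius R = A/P = 26.15/15.47 = 1.69 m.
Manning's equation: Q = (1/n) A R^(2/3) S^(1/2) = (1/0.023) × 26.15 × 1.69^(2/3) × 0.003^(1/2) = 88.4 m³/s.

Q = 88.4 m³/s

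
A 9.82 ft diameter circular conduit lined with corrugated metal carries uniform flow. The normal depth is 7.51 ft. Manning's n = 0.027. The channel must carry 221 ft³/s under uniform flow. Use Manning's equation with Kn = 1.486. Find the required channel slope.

S = 0.000976

For a circular section of diameter D = 9.82 ft at depth y = 7.51 ft, the central angle is θ = 2 arccos(1 − 2y/D) = 4.258 rad. Then A = (D²/8)(θ − sin θ) = 62.15 ft² and P = Dθ/2 = 20.91 ft.
Hydraulic radius R = A/P = 62.15/20.91 = 2.973 ft.
From Manning's equation, S = [nQ / (1.486 A R^(2/3))]² = [0.027 × 221 / (1.486 × 62.15 × 2.973^(2/3))]² = 0.000976.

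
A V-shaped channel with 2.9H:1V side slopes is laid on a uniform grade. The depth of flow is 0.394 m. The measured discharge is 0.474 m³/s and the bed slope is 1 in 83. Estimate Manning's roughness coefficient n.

For a triangular section with side slope z = 2.9: A = zy² = 2.9×0.394² = 0.4502 m²; P = 2y√(1+z²) = 2×0.394×3.068 = 2.417 m.
Hydraulic radius R = A/P = 0.4502/2.417 = 0.1862 m.
Rearranging Manning's equation: n = (1/Q) A R^(2/3) S^(1/2) = (1/0.474) × 0.4502 × 0.1862^(2/3) × √0.01205 = 0.034.

n = 0.034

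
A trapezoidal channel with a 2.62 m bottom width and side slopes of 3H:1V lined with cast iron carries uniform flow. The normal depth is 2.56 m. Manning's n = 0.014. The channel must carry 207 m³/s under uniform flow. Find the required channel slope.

S = 0.0077

With bottom width b = 2.62 m and side slope z = 3: A = (b + zy)y = (2.62 + 3×2.56)×2.56 = 26.37 m²; P = b + 2y√(1+z²) = 2.62 + 2×2.56×3.162 = 18.81 m.
Hydraulic radius R = A/P = 26.37/18.81 = 1.402 m.
From Manning's equation, S = [nQ / (1 A R^(2/3))]² = [0.014 × 207 / (1 × 26.37 × 1.402^(2/3))]² = 0.0077.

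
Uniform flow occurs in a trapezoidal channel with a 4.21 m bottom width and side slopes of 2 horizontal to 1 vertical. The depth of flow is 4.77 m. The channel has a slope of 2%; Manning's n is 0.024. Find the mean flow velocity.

V = 11 m/s

With bottom width b = 4.21 m and side slope z = 2: A = (b + zy)y = (4.21 + 2×4.77)×4.77 = 65.59 m²; P = b + 2y√(1+z²) = 4.21 + 2×4.77×2.236 = 25.54 m.
Hydraulic radius R = A/P = 65.59/25.54 = 2.568 m.
From Manning's equation, V = (1/n) R^(2/3) S^(1/2) = (1/0.024) × 2.568^(2/3) × 0.02^(1/2) = 11 m/s.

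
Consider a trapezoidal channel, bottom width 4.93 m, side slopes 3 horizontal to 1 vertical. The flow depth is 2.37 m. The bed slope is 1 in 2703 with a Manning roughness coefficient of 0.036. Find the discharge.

Q = 19.4 m³/s

With bottom width b = 4.93 m and side slope z = 3: A = (b + zy)y = (4.93 + 3×2.37)×2.37 = 28.53 m²; P = b + 2y√(1+z²) = 4.93 + 2×2.37×3.162 = 19.92 m.
Hydraulic radius R = A/P = 28.53/19.92 = 1.433 m.
Manning's equation: Q = (1/n) A R^(2/3) S^(1/2) = (1/0.036) × 28.53 × 1.433^(2/3) × 0.00037^(1/2) = 19.4 m³/s.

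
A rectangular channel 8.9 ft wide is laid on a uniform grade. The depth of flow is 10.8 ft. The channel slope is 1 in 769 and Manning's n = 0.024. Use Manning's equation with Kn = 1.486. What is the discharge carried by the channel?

Flow area A = b·y = 8.9 × 10.8 = 96.12 ft². Wetted perimeter P = b + 2y = 8.9 + 2×10.8 = 30.5 ft.
Hydraulic radius R = A/P = 96.12/30.5 = 3.151 ft.
Manning's equation: Q = (1.486/n) A R^(2/3) S^(1/2) = (1.486/0.024) × 96.12 × 3.151^(2/3) × 0.0013^(1/2) = 461 ft³/s.

Q = 461 ft³/s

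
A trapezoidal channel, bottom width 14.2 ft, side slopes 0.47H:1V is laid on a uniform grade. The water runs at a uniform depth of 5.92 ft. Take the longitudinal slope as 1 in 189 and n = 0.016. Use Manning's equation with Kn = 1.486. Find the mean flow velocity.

With bottom width b = 14.2 ft and side slope z = 0.47: A = (b + zy)y = (14.2 + 0.47×5.92)×5.92 = 100.5 ft²; P = b + 2y√(1+z²) = 14.2 + 2×5.92×1.105 = 27.28 ft.
Hydraulic radius R = A/P = 100.5/27.28 = 3.685 ft.
From Manning's equation, V = (1.486/n) R^(2/3) S^(1/2) = (1.486/0.016) × 3.685^(2/3) × 0.005291^(1/2) = 16.1 ft/s.

V = 16.1 ft/s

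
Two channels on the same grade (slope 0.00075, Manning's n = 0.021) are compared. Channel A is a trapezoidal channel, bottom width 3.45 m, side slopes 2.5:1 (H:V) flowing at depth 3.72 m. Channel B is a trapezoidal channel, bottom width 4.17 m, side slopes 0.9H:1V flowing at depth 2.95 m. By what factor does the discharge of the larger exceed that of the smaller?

2.68

Channel A: With bottom width b = 3.45 m and side slope z = 2.5: A = (b + zy)y = (3.45 + 2.5×3.72)×3.72 = 47.43 m²; P = b + 2y√(1+z²) = 3.45 + 2×3.72×2.693 = 23.48 m. Hydraulic radius R = A/P = 47.43/23.48 = 2.02 m. Q_A = (1/0.021)·47.43·2.02^(2/3)·√0.00075 = 98.83 m³/s.
Channel B: With bottom width b = 4.17 m and side slope z = 0.9: A = (b + zy)y = (4.17 + 0.9×2.95)×2.95 = 20.13 m²; P = b + 2y√(1+z²) = 4.17 + 2×2.95×1.345 = 12.11 m. Hydraulic radius R = A/P = 20.13/12.11 = 1.663 m. Q_B = (1/0.021)·20.13·1.663^(2/3)·√0.00075 = 36.85 m³/s.
The larger discharge is 98.83 m³/s and the smaller is 36.85 m³/s; the ratio is 2.68.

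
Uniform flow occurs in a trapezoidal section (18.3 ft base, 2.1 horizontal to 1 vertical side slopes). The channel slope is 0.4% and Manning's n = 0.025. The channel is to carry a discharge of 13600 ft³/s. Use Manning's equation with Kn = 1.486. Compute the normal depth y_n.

Manning's equation rearranged: A R^(2/3) = nQ / (1.486·√S) = 0.025 × 13600 / (1.486 × √0.004) = 3618.
Trying y = 18 ft: A R^(2/3) = 4655 — high.
Trying y = 16.1 ft: A R^(2/3) = 3631 — close enough.

y_n = 16.1 ft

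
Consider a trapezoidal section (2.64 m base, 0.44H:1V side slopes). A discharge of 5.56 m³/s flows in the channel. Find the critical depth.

At critical depth, Q² T / (g A³) = 1, i.e. A³/T = Q²/g = 5.56²/9.81 = 3.151.
At y = 0.574 m: A³/T = 1.455 — low.
At y = 0.842 m: A³/T = 4.817 — high.
At y = 0.736 m: A³/T = 3.157 — ≈ 3.151.

y_c = 0.736 m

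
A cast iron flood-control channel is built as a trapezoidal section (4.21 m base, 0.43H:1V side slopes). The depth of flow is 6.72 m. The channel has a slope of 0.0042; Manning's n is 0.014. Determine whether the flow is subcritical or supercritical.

supercritical

With bottom width b = 4.21 m and side slope z = 0.43: A = (b + zy)y = (4.21 + 0.43×6.72)×6.72 = 47.71 m²; P = b + 2y√(1+z²) = 4.21 + 2×6.72×1.089 = 18.84 m.
Hydraulic radius R = A/P = 47.71/18.84 = 2.532 m.
V = (1/n) R^(2/3) √S = (1/0.014) × 2.532^(2/3) × √0.0042 = 8.6 m/s. Hydraulic depth D_h = A/T = 47.71/9.989 = 4.776 m.
Froude number Fr = V/√(g·D_h) = 8.6/√(9.81×4.776) = 1.26, which is greater than 1, so the flow is supercritical.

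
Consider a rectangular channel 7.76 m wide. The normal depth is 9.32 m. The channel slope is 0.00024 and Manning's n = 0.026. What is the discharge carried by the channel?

Q = 84.4 m³/s

Flow area A = b·y = 7.76 × 9.32 = 72.32 m². Wetted perimeter P = b + 2y = 7.76 + 2×9.32 = 26.4 m.
Hydraulic radius R = A/P = 72.32/26.4 = 2.74 m.
Manning's equation: Q = (1/n) A R^(2/3) S^(1/2) = (1/0.026) × 72.32 × 2.74^(2/3) × 0.00024^(1/2) = 84.4 m³/s.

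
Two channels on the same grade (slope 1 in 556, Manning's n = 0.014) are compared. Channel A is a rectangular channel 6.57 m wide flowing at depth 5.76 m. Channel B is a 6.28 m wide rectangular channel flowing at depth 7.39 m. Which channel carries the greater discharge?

Channel A: Flow area A = b·y = 6.57 × 5.76 = 37.84 m². Wetted perimeter P = b + 2y = 6.57 + 2×5.76 = 18.09 m. Hydraulic radius R = A/P = 37.84/18.09 = 2.092 m. Q_A = (1/0.014)·37.84·2.092^(2/3)·√0.001799 = 187.5 m³/s.
Channel B: Flow area A = b·y = 6.28 × 7.39 = 46.41 m². Wetted perimeter P = b + 2y = 6.28 + 2×7.39 = 21.06 m. Hydraulic radius R = A/P = 46.41/21.06 = 2.204 m. Q_B = (1/0.014)·46.41·2.204^(2/3)·√0.001799 = 238.1 m³/s.
Q_A = 187.5 m³/s vs Q_B = 238.1 m³/s, so channel B carries more.

channel B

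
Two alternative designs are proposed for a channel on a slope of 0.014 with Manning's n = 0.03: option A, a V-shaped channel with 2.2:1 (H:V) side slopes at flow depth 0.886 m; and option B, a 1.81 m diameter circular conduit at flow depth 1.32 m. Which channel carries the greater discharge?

channel B

Channel A: For a triangular section with side slope z = 2.2: A = zy² = 2.2×0.886² = 1.727 m²; P = 2y√(1+z²) = 2×0.886×2.417 = 4.282 m. Hydraulic radius R = A/P = 1.727/4.282 = 0.4033 m. Q_A = (1/0.03)·1.727·0.4033^(2/3)·√0.014 = 3.718 m³/s.
Channel B: For a circular section of diameter D = 1.81 m at depth y = 1.32 m, the central angle is θ = 2 arccos(1 − 2y/D) = 4.094 rad. Then A = (D²/8)(θ − sin θ) = 2.01 m² and P = Dθ/2 = 3.705 m. Hydraulic radius R = A/P = 2.01/3.705 = 0.5426 m. Q_B = (1/0.03)·2.01·0.5426^(2/3)·√0.014 = 5.275 m³/s.
Q_A = 3.718 m³/s vs Q_B = 5.275 m³/s, so channel B carries more.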